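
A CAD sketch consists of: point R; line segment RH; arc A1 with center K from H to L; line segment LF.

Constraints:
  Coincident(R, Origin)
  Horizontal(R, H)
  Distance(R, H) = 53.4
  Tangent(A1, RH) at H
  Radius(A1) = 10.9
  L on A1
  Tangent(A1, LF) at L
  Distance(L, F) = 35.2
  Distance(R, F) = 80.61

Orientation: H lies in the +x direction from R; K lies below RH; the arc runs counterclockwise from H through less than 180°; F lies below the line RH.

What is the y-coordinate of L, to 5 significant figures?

-17.665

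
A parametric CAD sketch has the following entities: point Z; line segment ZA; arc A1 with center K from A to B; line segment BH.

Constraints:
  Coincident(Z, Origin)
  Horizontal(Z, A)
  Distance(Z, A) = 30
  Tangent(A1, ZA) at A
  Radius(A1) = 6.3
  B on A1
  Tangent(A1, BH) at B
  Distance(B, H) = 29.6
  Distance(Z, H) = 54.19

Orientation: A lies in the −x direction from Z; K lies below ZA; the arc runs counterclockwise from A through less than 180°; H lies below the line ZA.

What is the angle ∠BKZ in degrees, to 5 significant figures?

156.38°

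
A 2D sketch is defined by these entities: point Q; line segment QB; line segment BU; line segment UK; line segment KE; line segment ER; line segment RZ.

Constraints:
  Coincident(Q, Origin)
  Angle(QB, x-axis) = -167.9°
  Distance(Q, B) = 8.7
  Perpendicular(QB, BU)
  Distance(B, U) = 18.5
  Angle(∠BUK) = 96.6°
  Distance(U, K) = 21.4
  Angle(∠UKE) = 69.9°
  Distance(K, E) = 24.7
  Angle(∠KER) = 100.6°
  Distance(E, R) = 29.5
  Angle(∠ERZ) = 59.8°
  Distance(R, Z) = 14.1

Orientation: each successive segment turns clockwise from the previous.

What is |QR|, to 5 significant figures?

22.724

Q is at the origin; QB runs at -167.9° with length 8.7, so B = (-8.5067, -1.8237). The perpendicularity gives BU at right angles to QB, so BU runs at 102.10°; with |BU| = 18.5, U = (-12.385, 16.265). ∠BUK = 96.6° gives UK at 18.700° from the x-axis; with |UK| = 21.4, K = (7.8856, 23.126). ∠UKE = 69.9° gives KE at -91.400° from the x-axis; with |KE| = 24.7, E = (7.2822, -1.5662). ∠KER = 100.6° gives ER at -170.80° from the x-axis; with |ER| = 29.5, R = (-21.838, -6.2827). Then |QR| = |R − Q| = 22.724.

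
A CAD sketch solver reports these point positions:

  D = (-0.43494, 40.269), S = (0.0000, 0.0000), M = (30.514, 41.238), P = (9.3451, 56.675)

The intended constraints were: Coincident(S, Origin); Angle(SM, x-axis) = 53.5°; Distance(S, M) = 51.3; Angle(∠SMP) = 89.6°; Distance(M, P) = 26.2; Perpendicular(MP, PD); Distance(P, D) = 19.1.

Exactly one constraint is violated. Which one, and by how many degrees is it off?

Perpendicular(MP, PD) — off by 5.30°.

S = (0.00, 0.00) ✓; SM at 53.50° ✓; |SM| = 51.30 ✓; ∠SMP = 89.60° ✓; |MP| = 26.20 ✓; ∠(MP, PD) = 95.30° ✗; |PD| = 19.10 ✓.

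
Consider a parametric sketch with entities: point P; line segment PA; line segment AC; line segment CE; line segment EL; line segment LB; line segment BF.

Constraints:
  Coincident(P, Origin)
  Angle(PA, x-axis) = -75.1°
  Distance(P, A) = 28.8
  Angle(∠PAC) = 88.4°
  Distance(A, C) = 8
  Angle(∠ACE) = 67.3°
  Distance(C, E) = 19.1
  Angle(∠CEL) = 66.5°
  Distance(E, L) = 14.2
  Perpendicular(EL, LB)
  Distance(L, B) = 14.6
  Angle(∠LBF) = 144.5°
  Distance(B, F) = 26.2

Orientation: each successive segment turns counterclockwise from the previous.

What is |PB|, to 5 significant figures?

31.527

∠CEL = 66.5° gives EL at -117.30° from the x-axis; with |EL| = 14.2, L = (-3.5086, -23.376). EL ⟂ LB, so LB runs at -27.300°; with |LB| = 14.6, B = (9.4652, -30.073). Then |PB| = |B − P| = 31.527.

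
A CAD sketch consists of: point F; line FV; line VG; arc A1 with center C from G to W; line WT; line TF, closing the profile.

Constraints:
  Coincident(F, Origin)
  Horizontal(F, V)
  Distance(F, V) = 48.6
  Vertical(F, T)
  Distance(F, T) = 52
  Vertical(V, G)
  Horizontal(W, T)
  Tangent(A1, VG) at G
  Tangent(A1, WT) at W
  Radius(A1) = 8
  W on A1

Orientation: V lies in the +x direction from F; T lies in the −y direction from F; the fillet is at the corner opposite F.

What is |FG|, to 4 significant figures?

65.56

F is at the origin; F and V share the same y with |FV| = 48.6 and V on the +x side, so V = (48.60, 0.000). F and T share the same x with |FT| = 52.0 and T on the −y side, so T = (0.000, -52.00). The virtual corner opposite F is at (48.60, -52.00). A1 meets VG tangentially, so CG is at right angles to VG and tangency of A1 to WT means the radius CW is perpendicular to WT, with radius 8.0, so the center C sits 8.0 in from both sides at C = (40.60, -44.00). That places the tangent points at G = (48.60, -44.00) on VG and W = (40.60, -52.00) on WT. Then |FG| = |G − F| = 65.56.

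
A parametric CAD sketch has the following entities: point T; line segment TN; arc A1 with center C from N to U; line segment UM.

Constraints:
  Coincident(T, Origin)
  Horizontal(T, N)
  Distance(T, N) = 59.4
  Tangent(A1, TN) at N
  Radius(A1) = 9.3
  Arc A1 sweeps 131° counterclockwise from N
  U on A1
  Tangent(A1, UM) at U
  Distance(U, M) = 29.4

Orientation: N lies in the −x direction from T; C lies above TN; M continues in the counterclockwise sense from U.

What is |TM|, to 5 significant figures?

80.929

On A1, N sits at bearing -90° from C; a 131° counterclockwise sweep puts U at bearing 41°, so U = C + 9.3·(cos 41°, sin 41°) = (-52.381, 15.401). Tangency of A1 to UM means the radius CU is perpendicular to UM, so UM runs along (−sin 41°, cos 41°); with |UM| = 29.4, M = (-71.669, 37.590). Then |TM| = |M − T| = 80.929.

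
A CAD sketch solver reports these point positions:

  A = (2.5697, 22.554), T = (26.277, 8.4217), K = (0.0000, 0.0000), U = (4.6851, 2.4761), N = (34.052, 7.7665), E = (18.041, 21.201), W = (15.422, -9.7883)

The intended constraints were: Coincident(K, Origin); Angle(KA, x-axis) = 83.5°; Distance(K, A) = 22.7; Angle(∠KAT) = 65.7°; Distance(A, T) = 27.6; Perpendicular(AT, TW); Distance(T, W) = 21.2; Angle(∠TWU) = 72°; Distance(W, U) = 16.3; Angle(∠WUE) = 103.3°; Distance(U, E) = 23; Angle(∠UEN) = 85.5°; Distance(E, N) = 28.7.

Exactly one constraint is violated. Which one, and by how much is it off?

Distance(E, N) = 28.7 — off by 7.80.

K = (0.00, 0.00) ✓; KA at 83.50° ✓; |KA| = 22.70 ✓; ∠KAT = 65.70° ✓; |AT| = 27.60 ✓; ∠(AT, TW) = 90.00° ✓; |TW| = 21.20 ✓; ∠TWU = 72.00° ✓; |WU| = 16.30 ✓; ∠WUE = 103.3° ✓; |UE| = 23.00 ✓; ∠UEN = 85.50° ✓; |EN| = 20.90 ✗.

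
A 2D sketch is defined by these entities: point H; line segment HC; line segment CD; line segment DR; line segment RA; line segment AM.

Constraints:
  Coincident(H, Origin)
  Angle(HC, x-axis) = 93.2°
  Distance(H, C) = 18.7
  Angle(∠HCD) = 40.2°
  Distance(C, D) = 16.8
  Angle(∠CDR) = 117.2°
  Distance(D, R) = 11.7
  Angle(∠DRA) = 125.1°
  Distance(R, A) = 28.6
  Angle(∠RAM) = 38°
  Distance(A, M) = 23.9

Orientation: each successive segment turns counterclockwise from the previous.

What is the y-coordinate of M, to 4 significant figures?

7.663

∠DRA = 125.1° gives RA at -9.300° from the x-axis; with |RA| = 28.6, A = (22.16, -9.902). ∠RAM = 38.0° gives AM at 132.7° from the x-axis; with |AM| = 23.9, M = (5.954, 7.663). So M.y = 7.663.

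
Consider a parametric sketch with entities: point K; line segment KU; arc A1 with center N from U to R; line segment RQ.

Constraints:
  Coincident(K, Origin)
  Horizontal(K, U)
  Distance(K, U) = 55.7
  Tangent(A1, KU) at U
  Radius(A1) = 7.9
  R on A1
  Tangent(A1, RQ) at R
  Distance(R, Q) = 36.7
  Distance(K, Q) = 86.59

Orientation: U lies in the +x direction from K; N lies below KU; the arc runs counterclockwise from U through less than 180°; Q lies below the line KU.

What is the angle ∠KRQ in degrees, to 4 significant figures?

153.1°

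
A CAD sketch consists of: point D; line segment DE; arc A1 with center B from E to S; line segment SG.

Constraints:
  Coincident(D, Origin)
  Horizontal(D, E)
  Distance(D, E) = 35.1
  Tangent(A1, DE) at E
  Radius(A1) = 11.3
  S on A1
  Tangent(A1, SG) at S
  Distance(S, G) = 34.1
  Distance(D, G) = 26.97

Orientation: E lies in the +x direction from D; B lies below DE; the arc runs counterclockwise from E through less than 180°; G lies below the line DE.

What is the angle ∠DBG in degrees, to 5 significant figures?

43.466°

Checks: |BS| = 11.30 ✓; ∠(BS, SG) = 90.00° ✓; |SG| = 34.10 ✓; |DG| = 26.97 ✓.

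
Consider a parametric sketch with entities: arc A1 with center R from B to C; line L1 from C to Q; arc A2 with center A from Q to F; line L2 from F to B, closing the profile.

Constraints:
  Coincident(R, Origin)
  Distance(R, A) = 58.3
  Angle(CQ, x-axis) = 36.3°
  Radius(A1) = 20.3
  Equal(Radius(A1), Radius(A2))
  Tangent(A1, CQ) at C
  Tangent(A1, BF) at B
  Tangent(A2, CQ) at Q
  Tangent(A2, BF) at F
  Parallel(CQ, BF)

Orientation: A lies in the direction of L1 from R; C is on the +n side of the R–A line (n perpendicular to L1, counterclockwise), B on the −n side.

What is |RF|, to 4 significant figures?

61.73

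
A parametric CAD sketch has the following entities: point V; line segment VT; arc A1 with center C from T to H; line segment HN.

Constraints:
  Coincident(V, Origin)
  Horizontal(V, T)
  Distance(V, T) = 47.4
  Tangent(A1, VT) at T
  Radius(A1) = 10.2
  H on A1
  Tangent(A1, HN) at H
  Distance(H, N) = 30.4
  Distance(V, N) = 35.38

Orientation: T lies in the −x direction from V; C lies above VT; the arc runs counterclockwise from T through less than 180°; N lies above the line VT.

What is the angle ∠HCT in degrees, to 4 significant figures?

53.24°

Checks: V.y = 0.00, T.y = 0.00 ✓; |CH| = 10.20 ✓; ∠(CH, HN) = 90.00° ✓; |HN| = 30.40 ✓; |VN| = 35.38 ✓.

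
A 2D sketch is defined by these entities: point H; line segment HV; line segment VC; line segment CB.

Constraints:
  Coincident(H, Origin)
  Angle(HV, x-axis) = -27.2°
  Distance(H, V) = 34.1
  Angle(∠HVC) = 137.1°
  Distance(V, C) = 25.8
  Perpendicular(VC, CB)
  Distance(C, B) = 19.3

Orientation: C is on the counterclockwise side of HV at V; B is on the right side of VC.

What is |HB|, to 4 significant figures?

66.23

H is at the origin; HV runs at -27.2° with length 34.1, so V = 34.1·(cos -27.2°, sin -27.2°) = (30.33, -15.59). ∠HVC = 137.1°, so VC runs at -27.2° + (180° − 137.1°) = 15.70° from the x-axis; with |VC| = 25.8, C = V + 25.8·(cos 15.70°, sin 15.70°) = (55.17, -8.606). The perpendicularity gives CB at right angles to VC; with |CB| = 19.3 on the right of VC, B = C + 19.3·(0.2706, -0.9627) = (60.39, -27.19). Then |HB| = |B − H| = 66.23.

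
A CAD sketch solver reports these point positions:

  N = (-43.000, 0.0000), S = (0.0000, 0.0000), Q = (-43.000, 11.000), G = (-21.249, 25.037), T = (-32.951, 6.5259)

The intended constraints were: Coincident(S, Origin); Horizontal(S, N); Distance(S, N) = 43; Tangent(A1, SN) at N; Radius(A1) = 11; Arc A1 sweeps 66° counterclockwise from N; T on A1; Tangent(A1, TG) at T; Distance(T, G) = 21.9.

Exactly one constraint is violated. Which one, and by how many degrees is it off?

Tangent(A1, TG) at T — off by 8.30°.

S = (0.00, 0.00) ✓; S.y = 0.00, N.y = 0.00 ✓; |SN| = 43.00 ✓; ∠(QN, NS) = 90.00° ✓; |QN| = 11.00 ✓; bearing(Q→T) − bearing(Q→N) = 66.00° ✓; |QT| = 11.00 ✓; ∠(QT, TG) = 98.30° ✗; |TG| = 21.90 ✓.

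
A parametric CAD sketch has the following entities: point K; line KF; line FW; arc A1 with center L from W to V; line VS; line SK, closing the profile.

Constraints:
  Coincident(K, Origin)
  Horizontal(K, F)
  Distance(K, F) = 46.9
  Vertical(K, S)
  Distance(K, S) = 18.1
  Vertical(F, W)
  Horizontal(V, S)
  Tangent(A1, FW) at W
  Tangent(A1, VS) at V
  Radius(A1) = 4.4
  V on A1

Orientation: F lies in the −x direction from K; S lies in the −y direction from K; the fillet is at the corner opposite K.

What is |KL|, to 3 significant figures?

44.7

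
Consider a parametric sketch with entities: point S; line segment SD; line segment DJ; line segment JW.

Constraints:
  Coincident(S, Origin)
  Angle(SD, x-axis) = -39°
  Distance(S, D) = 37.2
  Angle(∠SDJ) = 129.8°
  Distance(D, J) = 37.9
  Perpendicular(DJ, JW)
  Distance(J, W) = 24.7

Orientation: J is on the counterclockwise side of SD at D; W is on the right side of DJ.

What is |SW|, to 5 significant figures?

81.530

S is at the origin; SD runs at -39.0° with length 37.2, so D = 37.2·(cos -39.0°, sin -39.0°) = (28.910, -23.411). ∠SDJ = 129.8°, so DJ runs at -39.0° + (180° − 129.8°) = 11.200° from the x-axis; with |DJ| = 37.9, J = D + 37.9·(cos 11.200°, sin 11.200°) = (66.088, -16.049). DJ ⟂ JW; with |JW| = 24.7 on the right of DJ, W = J + 24.7·(0.19423, -0.98096) = (70.886, -40.279). Then |SW| = |W − S| = 81.530.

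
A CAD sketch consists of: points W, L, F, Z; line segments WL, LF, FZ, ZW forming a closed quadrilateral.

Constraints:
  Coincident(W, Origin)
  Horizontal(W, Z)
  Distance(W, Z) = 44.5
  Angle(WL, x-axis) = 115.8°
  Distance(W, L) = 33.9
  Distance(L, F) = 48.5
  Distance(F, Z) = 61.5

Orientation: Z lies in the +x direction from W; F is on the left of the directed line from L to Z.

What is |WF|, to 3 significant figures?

63.4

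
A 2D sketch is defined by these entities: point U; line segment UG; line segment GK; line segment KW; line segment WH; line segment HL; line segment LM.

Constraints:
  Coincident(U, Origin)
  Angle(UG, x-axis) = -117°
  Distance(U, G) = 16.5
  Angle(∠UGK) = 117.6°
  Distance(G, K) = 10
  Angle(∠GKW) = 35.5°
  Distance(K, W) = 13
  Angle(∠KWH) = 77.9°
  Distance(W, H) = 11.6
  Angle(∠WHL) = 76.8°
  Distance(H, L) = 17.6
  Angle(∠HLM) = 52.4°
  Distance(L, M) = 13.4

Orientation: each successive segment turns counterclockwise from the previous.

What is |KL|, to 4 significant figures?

6.569

∠KWH = 77.9° gives WH at -168.0° from the x-axis; with |WH| = 11.6, H = (-13.02, -12.26). ∠WHL = 76.8° gives HL at -64.80° from the x-axis; with |HL| = 17.6, L = (-5.528, -28.19). Then |KL| = |L − K| = 6.569.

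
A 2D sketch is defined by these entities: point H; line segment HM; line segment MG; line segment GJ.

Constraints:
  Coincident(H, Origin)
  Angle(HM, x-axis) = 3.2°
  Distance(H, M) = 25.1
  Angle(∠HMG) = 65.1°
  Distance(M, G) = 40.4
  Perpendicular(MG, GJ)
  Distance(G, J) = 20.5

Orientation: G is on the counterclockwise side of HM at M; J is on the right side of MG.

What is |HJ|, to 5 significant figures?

52.554

H is at the origin; HM runs at 3.2° with length 25.1, so M = 25.1·(cos 3.2°, sin 3.2°) = (25.061, 1.4011). ∠HMG = 65.1°, so MG runs at 3.2° + (180° − 65.1°) = 118.10° from the x-axis; with |MG| = 40.4, G = M + 40.4·(cos 118.10°, sin 118.10°) = (6.0320, 37.039). MG is perpendicular to GJ; with |GJ| = 20.5 on the right of MG, J = G + 20.5·(0.88213, 0.47101) = (24.116, 46.695). Then |HJ| = |J − H| = 52.554.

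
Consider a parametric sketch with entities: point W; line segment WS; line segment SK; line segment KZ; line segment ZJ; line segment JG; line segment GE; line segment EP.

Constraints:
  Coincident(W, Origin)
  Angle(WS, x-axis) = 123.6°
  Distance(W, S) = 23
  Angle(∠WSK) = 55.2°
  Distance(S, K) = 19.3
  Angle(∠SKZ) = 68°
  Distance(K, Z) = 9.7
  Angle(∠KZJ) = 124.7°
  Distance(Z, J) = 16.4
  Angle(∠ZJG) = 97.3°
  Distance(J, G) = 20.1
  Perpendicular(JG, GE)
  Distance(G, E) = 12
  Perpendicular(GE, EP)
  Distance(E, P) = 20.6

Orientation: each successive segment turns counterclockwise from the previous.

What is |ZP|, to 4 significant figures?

4.552

W is at the origin; WS runs at 123.6° with length 23.0, so S = (-12.73, 19.16). ∠WSK = 55.2° gives SK at -111.6° from the x-axis; with |SK| = 19.3, K = (-19.83, 1.213). ∠SKZ = 68.0° gives KZ at 0.4000° from the x-axis; with |KZ| = 9.7, Z = (-10.13, 1.280). ∠KZJ = 124.7° gives ZJ at 55.70° from the x-axis; with |ZJ| = 16.4, J = (-0.8912, 14.83). ∠ZJG = 97.3° gives JG at 138.4° from the x-axis; with |JG| = 20.1, G = (-15.92, 28.17). JG ⟂ GE, so GE runs at -131.6°; with |GE| = 12.0, E = (-23.89, 19.20). The perpendicularity gives EP at right angles to GE, so EP runs at -41.60°; with |EP| = 20.6, P = (-8.484, 5.523). Then |ZP| = |P − Z| = 4.552.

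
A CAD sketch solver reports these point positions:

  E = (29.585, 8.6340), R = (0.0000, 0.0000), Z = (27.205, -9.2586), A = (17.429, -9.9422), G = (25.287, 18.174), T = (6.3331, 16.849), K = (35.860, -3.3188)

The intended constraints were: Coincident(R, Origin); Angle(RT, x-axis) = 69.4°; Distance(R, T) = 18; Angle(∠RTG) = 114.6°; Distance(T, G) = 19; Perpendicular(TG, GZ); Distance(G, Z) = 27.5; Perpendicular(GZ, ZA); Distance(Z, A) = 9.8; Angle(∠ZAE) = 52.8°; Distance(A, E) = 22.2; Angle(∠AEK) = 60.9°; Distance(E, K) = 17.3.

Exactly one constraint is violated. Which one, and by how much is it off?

Distance(E, K) = 17.3 — off by 3.80.

R = (0.00, 0.00) ✓; RT at 69.40° ✓; |RT| = 18.00 ✓; ∠RTG = 114.6° ✓; |TG| = 19.00 ✓; ∠(TG, GZ) = 90.00° ✓; |GZ| = 27.50 ✓; ∠(GZ, ZA) = 90.00° ✓; |ZA| = 9.800 ✓; ∠ZAE = 52.80° ✓; |AE| = 22.20 ✓; ∠AEK = 60.90° ✓; |EK| = 13.50 ✗.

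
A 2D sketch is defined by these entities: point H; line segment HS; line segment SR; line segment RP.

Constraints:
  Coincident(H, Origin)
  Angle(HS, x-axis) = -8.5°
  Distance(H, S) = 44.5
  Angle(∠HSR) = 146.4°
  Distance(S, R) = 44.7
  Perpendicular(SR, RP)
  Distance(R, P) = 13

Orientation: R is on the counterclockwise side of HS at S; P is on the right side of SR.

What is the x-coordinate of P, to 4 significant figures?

90.00

H is at the origin; HS runs at -8.5° with length 44.5, so S = 44.5·(cos -8.5°, sin -8.5°) = (44.01, -6.578). ∠HSR = 146.4°, so SR runs at -8.5° + (180° − 146.4°) = 25.10° from the x-axis; with |SR| = 44.7, R = S + 44.7·(cos 25.10°, sin 25.10°) = (84.49, 12.38). SR ⟂ RP; with |RP| = 13.0 on the right of SR, P = R + 13.0·(0.4242, -0.9056) = (90.00, 0.6118). So P.x = 90.00.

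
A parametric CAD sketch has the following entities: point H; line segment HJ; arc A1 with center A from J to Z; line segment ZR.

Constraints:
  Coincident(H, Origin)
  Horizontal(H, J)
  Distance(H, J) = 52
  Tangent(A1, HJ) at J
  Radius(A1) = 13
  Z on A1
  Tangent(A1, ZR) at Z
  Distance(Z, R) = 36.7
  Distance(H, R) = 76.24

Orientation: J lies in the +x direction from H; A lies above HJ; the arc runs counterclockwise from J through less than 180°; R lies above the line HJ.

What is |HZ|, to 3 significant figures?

66.6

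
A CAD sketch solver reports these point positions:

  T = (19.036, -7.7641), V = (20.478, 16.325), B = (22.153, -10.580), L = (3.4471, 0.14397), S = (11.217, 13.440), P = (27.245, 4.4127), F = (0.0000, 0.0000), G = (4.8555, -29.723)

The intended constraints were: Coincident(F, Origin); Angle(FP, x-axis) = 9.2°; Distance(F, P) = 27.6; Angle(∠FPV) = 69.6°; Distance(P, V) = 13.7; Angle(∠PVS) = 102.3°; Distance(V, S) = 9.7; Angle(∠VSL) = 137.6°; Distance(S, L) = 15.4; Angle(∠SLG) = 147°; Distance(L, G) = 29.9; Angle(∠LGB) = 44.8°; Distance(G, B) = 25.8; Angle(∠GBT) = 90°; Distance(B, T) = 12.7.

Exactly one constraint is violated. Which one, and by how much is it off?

Distance(B, T) = 12.7 — off by 8.50.

F = (0.00, 0.00) ✓; FP at 9.200° ✓; |FP| = 27.60 ✓; ∠FPV = 69.60° ✓; |PV| = 13.70 ✓; ∠PVS = 102.3° ✓; |VS| = 9.700 ✓; ∠VSL = 137.6° ✓; |SL| = 15.40 ✓; ∠SLG = 147.0° ✓; |LG| = 29.90 ✓; ∠LGB = 44.80° ✓; |GB| = 25.80 ✓; ∠GBT = 89.99° ✓; |BT| = 4.201 ✗.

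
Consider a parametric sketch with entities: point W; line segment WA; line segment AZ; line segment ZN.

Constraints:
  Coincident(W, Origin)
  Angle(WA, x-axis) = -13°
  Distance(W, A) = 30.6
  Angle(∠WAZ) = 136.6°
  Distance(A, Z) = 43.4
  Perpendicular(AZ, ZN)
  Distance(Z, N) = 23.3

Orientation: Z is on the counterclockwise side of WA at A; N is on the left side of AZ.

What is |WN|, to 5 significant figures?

65.673

∠WAZ = 136.6°, so AZ runs at -13.0° + (180° − 136.6°) = 30.400° from the x-axis; with |AZ| = 43.4, Z = A + 43.4·(cos 30.400°, sin 30.400°) = (67.249, 15.078). AZ ⟂ ZN; with |ZN| = 23.3 on the left of AZ, N = Z + 23.3·(-0.50603, 0.86251) = (55.458, 35.175). Then |WN| = |N − W| = 65.673.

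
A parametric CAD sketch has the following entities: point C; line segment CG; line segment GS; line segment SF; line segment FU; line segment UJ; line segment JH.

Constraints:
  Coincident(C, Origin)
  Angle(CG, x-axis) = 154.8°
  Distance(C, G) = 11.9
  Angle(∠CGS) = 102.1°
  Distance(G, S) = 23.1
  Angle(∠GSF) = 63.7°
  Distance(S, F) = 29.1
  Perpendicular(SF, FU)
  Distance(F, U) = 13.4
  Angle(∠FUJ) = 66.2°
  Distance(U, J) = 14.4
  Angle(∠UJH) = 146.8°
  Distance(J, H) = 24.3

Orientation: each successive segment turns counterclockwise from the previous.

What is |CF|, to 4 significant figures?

19.24

C is at the origin; CG runs at 154.8° with length 11.9, so G = (-10.77, 5.067). ∠CGS = 102.1° gives GS at -127.3° from the x-axis; with |GS| = 23.1, S = (-24.77, -13.31). ∠GSF = 63.7° gives SF at -11.00° from the x-axis; with |SF| = 29.1, F = (3.800, -18.86). Then |CF| = |F − C| = 19.24.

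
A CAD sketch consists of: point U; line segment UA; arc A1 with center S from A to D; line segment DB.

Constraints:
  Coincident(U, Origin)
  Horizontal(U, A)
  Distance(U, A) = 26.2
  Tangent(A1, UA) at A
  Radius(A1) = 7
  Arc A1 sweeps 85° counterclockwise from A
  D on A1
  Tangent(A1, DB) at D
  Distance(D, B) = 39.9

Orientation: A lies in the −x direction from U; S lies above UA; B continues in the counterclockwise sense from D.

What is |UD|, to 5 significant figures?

20.261

Since A1 is tangent to UA there, SA ⟂ UA, so S = A + (0, 7) = (-26.200, 7.0000). On A1, A sits at bearing -90° from S; an 85° counterclockwise sweep puts D at bearing -5°, so D = S + 7.0·(cos -5°, sin -5°) = (-19.227, 6.3899). Then |UD| = |D − U| = 20.261.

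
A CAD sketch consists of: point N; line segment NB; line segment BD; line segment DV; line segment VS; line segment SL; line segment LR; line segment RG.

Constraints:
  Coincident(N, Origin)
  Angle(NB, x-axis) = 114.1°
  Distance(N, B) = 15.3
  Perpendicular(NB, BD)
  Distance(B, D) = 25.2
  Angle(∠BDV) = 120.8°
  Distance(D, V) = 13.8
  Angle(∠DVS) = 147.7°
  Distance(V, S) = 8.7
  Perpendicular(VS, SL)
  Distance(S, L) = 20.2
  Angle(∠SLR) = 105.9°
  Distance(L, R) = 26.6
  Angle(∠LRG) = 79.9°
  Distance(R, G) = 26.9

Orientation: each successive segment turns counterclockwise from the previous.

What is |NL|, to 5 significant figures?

12.752

N is at the origin; NB runs at 114.1° with length 15.3, so B = (-6.2475, 13.966). The perpendicularity gives BD at right angles to NB, so BD runs at -155.90°; with |BD| = 25.2, D = (-29.251, 3.6764). ∠BDV = 120.8° gives DV at -96.700° from the x-axis; with |DV| = 13.8, V = (-30.861, -10.029). ∠DVS = 147.7° gives VS at -64.400° from the x-axis; with |VS| = 8.7, S = (-27.102, -17.875). VS ⟂ SL, so SL runs at 25.600°; with |SL| = 20.2, L = (-8.8848, -9.1471). Then |NL| = |L − N| = 12.752.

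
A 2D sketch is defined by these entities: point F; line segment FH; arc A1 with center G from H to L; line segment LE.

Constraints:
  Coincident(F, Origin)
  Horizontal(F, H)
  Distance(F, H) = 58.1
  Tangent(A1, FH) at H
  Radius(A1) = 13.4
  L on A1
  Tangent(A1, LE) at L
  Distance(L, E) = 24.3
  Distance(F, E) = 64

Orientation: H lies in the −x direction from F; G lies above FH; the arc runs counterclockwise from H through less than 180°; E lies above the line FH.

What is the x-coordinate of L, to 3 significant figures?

-45.0

Checks: |GL| = 13.40 ✓; ∠(GL, LE) = 90.00° ✓; |LE| = 24.30 ✓; |FE| = 64.00 ✓.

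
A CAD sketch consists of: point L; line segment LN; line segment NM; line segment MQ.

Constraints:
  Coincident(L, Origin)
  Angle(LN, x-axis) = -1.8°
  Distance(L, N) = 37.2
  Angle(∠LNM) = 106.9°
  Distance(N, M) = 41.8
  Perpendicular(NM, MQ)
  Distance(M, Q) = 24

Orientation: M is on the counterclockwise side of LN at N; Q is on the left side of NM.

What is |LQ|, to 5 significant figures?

53.876

L is at the origin; LN runs at -1.8° with length 37.2, so N = 37.2·(cos -1.8°, sin -1.8°) = (37.182, -1.1685). ∠LNM = 106.9°, so NM runs at -1.8° + (180° − 106.9°) = 71.300° from the x-axis; with |NM| = 41.8, M = N + 41.8·(cos 71.300°, sin 71.300°) = (50.583, 38.425). NM ⟂ MQ; with |MQ| = 24.0 on the left of NM, Q = M + 24.0·(-0.94721, 0.32061) = (27.850, 46.120). Then |LQ| = |Q − L| = 53.876.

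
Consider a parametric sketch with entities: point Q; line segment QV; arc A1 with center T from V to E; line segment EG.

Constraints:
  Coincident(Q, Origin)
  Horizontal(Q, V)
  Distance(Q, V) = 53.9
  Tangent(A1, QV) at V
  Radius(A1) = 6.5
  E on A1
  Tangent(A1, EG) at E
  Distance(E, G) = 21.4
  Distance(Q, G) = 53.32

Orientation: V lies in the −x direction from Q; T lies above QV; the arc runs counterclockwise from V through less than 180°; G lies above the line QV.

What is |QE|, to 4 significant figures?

47.80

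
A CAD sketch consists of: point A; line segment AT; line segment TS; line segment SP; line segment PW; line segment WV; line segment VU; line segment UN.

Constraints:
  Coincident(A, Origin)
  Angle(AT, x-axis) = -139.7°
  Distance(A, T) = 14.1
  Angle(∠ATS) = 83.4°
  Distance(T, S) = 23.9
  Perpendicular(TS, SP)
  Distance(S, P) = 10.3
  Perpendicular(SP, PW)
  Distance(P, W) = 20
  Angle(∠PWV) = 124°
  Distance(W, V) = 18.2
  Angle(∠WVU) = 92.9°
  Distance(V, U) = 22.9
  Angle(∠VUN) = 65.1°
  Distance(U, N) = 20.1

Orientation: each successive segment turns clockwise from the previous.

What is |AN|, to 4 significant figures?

19.47

∠WVU = 92.9° gives VU at 160.6° from the x-axis; with |VU| = 22.9, U = (-32.85, -9.393). ∠VUN = 65.1° gives UN at 45.70° from the x-axis; with |UN| = 20.1, N = (-18.82, 4.993). Then |AN| = |N − A| = 19.47.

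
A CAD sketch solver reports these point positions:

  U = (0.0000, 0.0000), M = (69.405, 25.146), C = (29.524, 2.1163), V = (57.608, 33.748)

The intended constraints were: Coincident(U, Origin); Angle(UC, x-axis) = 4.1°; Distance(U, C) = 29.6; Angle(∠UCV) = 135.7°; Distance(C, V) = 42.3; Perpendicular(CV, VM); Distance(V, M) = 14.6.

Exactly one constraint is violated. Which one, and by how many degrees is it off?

Perpendicular(CV, VM) — off by 5.50°.

U = (0.00, 0.00) ✓; UC at 4.100° ✓; |UC| = 29.60 ✓; ∠UCV = 135.7° ✓; |CV| = 42.30 ✓; ∠(CV, VM) = 84.50° ✗; |VM| = 14.60 ✓.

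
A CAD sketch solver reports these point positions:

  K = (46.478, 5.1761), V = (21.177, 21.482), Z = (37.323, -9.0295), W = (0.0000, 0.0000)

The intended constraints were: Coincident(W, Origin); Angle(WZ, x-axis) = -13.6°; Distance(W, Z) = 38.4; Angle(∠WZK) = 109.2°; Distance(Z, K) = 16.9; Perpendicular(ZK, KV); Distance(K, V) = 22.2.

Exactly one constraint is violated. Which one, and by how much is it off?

Distance(K, V) = 22.2 — off by 7.90.

W = (0.00, 0.00) ✓; WZ at -13.60° ✓; |WZ| = 38.40 ✓; ∠WZK = 109.2° ✓; |ZK| = 16.90 ✓; ∠(ZK, KV) = 90.00° ✓; |KV| = 30.10 ✗.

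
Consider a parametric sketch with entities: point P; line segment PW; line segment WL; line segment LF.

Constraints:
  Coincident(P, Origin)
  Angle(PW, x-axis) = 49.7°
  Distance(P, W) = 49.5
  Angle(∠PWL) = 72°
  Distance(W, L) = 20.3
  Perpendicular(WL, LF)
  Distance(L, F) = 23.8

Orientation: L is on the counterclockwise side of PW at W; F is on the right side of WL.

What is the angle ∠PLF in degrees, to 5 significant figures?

173.93°

P is at the origin; PW runs at 49.7° with length 49.5, so W = 49.5·(cos 49.7°, sin 49.7°) = (32.016, 37.752). ∠PWL = 72.0°, so WL runs at 49.7° + (180° − 72.0°) = 157.70° from the x-axis; with |WL| = 20.3, L = W + 20.3·(cos 157.70°, sin 157.70°) = (13.234, 45.455). WL ⟂ LF; with |LF| = 23.8 on the right of WL, F = L + 23.8·(0.37946, 0.92521) = (22.265, 67.475). Then cos ∠PLF = LP·LF / (|LP||LF|), giving 173.93°.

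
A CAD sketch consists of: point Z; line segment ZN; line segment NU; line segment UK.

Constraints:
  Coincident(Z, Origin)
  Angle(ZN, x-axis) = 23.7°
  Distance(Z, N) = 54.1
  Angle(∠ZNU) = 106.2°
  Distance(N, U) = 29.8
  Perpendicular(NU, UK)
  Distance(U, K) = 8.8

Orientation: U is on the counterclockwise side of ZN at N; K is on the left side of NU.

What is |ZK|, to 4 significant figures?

62.27

Z is at the origin; ZN runs at 23.7° with length 54.1, so N = 54.1·(cos 23.7°, sin 23.7°) = (49.54, 21.75). ∠ZNU = 106.2°, so NU runs at 23.7° + (180° − 106.2°) = 97.50° from the x-axis; with |NU| = 29.8, U = N + 29.8·(cos 97.50°, sin 97.50°) = (45.65, 51.29). NU is perpendicular to UK; with |UK| = 8.8 on the left of NU, K = U + 8.8·(-0.9914, -0.1305) = (36.92, 50.14). Then |ZK| = |K − Z| = 62.27.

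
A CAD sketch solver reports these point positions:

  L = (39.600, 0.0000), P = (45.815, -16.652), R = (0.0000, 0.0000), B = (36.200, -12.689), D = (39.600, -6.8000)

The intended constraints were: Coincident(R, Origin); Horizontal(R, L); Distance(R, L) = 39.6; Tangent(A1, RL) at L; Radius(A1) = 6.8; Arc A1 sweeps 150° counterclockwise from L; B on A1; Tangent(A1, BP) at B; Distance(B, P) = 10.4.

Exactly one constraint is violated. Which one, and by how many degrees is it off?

Tangent(A1, BP) at B — off by 7.60°.

R = (0.00, 0.00) ✓; R.y = 0.00, L.y = 0.00 ✓; |RL| = 39.60 ✓; ∠(DL, LR) = 90.00° ✓; |DL| = 6.800 ✓; bearing(D→B) − bearing(D→L) = 150.0° ✓; |DB| = 6.800 ✓; ∠(DB, BP) = 82.40° ✗; |BP| = 10.40 ✓.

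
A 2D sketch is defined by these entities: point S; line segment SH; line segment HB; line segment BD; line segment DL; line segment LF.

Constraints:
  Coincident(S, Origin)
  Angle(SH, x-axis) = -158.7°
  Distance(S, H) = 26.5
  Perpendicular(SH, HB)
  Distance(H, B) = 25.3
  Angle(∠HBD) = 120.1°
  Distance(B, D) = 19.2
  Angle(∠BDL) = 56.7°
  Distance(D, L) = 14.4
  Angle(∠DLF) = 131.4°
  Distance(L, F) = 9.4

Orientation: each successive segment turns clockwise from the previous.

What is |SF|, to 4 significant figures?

23.33

∠BDL = 56.7° gives DL at -71.90° from the x-axis; with |DL| = 14.4, L = (-17.43, 15.26). ∠DLF = 131.4° gives LF at -120.5° from the x-axis; with |LF| = 9.4, F = (-22.20, 7.164). Then |SF| = |F − S| = 23.33.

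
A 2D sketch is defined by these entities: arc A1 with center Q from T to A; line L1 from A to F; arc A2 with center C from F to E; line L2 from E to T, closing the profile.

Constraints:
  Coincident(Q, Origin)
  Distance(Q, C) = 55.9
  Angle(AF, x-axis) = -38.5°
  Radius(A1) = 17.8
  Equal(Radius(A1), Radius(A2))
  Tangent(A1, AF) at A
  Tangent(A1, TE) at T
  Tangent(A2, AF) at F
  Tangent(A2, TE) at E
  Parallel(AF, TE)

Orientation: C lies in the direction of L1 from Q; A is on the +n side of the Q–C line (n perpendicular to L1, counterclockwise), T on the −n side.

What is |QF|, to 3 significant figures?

58.7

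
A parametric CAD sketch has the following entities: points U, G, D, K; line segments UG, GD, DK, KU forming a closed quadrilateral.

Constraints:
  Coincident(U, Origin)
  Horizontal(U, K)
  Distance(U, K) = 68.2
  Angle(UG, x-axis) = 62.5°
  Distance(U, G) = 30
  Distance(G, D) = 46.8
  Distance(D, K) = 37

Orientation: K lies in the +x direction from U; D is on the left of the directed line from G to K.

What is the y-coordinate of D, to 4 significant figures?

36.01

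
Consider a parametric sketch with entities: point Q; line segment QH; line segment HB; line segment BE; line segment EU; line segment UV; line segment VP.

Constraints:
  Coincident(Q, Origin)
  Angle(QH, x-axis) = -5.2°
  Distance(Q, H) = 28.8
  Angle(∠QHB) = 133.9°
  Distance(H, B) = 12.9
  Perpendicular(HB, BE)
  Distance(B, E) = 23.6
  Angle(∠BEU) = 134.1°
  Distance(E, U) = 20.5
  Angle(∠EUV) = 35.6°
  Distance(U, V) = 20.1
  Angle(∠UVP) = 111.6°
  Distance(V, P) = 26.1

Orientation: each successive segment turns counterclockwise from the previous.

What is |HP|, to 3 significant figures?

30.3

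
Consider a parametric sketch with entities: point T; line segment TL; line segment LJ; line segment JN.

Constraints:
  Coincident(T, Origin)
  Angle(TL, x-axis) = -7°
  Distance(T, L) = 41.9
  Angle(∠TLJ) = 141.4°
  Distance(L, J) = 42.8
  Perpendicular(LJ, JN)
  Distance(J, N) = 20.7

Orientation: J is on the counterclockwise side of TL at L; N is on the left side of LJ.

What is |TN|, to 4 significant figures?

75.74

T is at the origin; TL runs at -7.0° with length 41.9, so L = 41.9·(cos -7.0°, sin -7.0°) = (41.59, -5.106). ∠TLJ = 141.4°, so LJ runs at -7.0° + (180° − 141.4°) = 31.60° from the x-axis; with |LJ| = 42.8, J = L + 42.8·(cos 31.60°, sin 31.60°) = (78.04, 17.32). LJ ⟂ JN; with |JN| = 20.7 on the left of LJ, N = J + 20.7·(-0.5240, 0.8517) = (67.20, 34.95). Then |TN| = |N − T| = 75.74.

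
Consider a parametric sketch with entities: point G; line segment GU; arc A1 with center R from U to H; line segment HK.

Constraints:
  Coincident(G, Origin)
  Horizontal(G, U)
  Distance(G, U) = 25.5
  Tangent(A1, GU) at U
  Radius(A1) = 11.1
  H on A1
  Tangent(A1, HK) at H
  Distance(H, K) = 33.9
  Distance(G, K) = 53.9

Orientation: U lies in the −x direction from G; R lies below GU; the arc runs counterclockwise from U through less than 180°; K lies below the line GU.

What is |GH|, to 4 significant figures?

38.84

Checks: G.y = 0.00, U.y = 0.00 ✓; |RH| = 11.10 ✓; ∠(RH, HK) = 90.00° ✓; |HK| = 33.90 ✓; |GK| = 53.90 ✓.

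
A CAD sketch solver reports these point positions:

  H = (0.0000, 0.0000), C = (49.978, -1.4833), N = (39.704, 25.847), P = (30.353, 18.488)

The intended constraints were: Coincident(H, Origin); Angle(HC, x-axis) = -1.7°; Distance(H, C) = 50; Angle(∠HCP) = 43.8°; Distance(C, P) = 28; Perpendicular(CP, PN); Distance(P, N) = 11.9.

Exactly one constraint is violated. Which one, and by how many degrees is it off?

Perpendicular(CP, PN) — off by 6.30°.

H = (0.00, 0.00) ✓; HC at -1.700° ✓; |HC| = 50.00 ✓; ∠HCP = 43.80° ✓; |CP| = 28.00 ✓; ∠(CP, PN) = 96.30° ✗; |PN| = 11.90 ✓.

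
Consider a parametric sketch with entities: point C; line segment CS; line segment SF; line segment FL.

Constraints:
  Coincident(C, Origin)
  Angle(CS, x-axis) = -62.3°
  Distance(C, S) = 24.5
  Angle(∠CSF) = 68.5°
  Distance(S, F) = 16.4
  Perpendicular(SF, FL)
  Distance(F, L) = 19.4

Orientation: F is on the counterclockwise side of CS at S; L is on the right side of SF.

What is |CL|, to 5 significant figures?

42.843

∠CSF = 68.5°, so SF runs at -62.3° + (180° − 68.5°) = 49.200° from the x-axis; with |SF| = 16.4, F = S + 16.4·(cos 49.200°, sin 49.200°) = (22.105, -9.2774). SF is perpendicular to FL; with |FL| = 19.4 on the right of SF, L = F + 19.4·(0.75700, -0.65342) = (36.790, -21.954). Then |CL| = |L − C| = 42.843.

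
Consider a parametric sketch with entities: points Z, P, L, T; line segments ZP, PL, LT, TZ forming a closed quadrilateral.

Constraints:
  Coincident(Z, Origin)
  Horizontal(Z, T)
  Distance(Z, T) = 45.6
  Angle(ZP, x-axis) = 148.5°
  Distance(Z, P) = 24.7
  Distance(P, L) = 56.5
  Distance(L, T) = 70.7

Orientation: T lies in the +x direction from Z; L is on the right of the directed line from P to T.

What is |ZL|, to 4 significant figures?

43.99

Z is at the origin; ZT is horizontal with |ZT| = 45.6 and T in +x, so T = (45.6, 0). ZP runs at 148.5° with |ZP| = 24.7, so P = (-21.06, 12.91). L is determined by |PL| = 56.5 and |LT| = 70.7 together: it lies at the intersection of circle(P, 56.5) and circle(T, 70.7). With |PT| = 67.90, the foot of the radical line on PT is 20.65 from P and the perpendicular offset is √(56.5² − 20.65²) = 52.59. Taking the right-of-PT solution: L = (-10.79, -42.65).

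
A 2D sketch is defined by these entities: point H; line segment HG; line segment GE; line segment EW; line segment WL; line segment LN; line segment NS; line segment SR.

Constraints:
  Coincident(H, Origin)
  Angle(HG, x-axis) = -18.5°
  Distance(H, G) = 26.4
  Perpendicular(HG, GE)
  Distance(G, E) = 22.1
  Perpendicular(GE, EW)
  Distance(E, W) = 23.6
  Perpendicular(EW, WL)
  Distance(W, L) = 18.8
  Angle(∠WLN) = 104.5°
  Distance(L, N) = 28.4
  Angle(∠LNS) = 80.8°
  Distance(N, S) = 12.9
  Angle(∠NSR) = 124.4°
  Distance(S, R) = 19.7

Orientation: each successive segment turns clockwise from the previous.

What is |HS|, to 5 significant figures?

32.757

∠WLN = 104.5° gives LN at -4.0000° from the x-axis; with |LN| = 28.4, N = (29.939, -5.9990). ∠LNS = 80.8° gives NS at -103.20° from the x-axis; with |NS| = 12.9, S = (26.993, -18.558). Then |HS| = |S − H| = 32.757.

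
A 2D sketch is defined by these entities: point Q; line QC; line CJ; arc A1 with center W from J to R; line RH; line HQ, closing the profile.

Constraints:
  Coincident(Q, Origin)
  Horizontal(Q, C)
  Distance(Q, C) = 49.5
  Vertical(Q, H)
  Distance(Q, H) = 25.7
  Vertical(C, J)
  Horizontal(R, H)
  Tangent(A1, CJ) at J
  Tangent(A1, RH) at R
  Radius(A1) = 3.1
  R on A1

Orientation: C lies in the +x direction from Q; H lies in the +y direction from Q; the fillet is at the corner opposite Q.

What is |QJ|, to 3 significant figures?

54.4

The virtual corner opposite Q is at (49.5, 25.7). A1 meets CJ tangentially, so WJ is at right angles to CJ and since A1 is tangent to RH there, WR ⟂ RH, with radius 3.1, so the center W sits 3.1 in from both sides at W = (46.4, 22.6). That places the tangent points at J = (49.5, 22.6) on CJ and R = (46.4, 25.7) on RH. Then |QJ| = |J − Q| = 54.4.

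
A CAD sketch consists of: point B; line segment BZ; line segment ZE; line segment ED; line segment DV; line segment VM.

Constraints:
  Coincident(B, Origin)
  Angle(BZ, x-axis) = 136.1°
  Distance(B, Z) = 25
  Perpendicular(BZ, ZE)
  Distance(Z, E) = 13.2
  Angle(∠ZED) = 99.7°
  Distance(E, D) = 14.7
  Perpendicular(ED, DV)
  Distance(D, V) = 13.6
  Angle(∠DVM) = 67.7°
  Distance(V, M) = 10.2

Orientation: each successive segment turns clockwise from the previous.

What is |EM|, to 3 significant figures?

11.1

B is at the origin; BZ runs at 136.1° with length 25.0, so Z = (-18.0, 17.3). BZ ⟂ ZE, so ZE runs at 46.1°; with |ZE| = 13.2, E = (-8.86, 26.8). ∠ZED = 99.7° gives ED at -34.2° from the x-axis; with |ED| = 14.7, D = (3.30, 18.6). ED ⟂ DV, so DV runs at -124°; with |DV| = 13.6, V = (-4.35, 7.34). ∠DVM = 67.7° gives VM at 124° from the x-axis; with |VM| = 10.2, M = (-9.98, 15.8). Then |EM| = |M − E| = 11.1.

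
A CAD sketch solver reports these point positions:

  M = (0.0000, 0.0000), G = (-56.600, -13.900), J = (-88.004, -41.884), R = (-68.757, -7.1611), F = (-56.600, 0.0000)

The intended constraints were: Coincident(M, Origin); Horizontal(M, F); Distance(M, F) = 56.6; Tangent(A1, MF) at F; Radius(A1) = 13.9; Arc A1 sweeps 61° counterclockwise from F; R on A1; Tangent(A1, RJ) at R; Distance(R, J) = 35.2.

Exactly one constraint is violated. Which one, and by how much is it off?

Distance(R, J) = 35.2 — off by 4.50.

M = (0.00, 0.00) ✓; M.y = 0.00, F.y = 0.00 ✓; |MF| = 56.60 ✓; ∠(GF, FM) = 90.00° ✓; |GF| = 13.90 ✓; bearing(G→R) − bearing(G→F) = 61.00° ✓; |GR| = 13.90 ✓; ∠(GR, RJ) = 90.00° ✓; |RJ| = 39.70 ✗.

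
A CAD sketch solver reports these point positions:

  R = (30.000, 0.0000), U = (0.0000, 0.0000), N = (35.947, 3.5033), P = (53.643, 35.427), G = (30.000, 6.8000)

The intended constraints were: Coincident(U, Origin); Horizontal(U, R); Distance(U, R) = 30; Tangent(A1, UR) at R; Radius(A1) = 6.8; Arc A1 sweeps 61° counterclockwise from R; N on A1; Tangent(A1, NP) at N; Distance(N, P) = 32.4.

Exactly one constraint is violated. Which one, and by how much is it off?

Distance(N, P) = 32.4 — off by 4.10.

U = (0.00, 0.00) ✓; U.y = 0.00, R.y = 0.00 ✓; |UR| = 30.00 ✓; ∠(GR, RU) = 90.00° ✓; |GR| = 6.800 ✓; bearing(G→N) − bearing(G→R) = 61.00° ✓; |GN| = 6.800 ✓; ∠(GN, NP) = 90.00° ✓; |NP| = 36.50 ✗.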